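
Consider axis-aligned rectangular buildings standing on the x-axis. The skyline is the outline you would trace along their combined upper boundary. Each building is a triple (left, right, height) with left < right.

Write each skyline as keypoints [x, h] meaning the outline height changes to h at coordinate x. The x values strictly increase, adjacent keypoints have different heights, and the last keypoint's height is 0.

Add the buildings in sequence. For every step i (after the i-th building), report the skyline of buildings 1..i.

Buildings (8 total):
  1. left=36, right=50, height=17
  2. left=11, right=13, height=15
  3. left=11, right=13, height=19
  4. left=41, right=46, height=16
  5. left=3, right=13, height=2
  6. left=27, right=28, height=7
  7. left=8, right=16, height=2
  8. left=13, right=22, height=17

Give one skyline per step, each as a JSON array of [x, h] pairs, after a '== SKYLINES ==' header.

== SKYLINES ==
[[36,17],[50,0]]
[[11,15],[13,0],[36,17],[50,0]]
[[11,19],[13,0],[36,17],[50,0]]
[[11,19],[13,0],[36,17],[50,0]]
[[3,2],[11,19],[13,0],[36,17],[50,0]]
[[3,2],[11,19],[13,0],[27,7],[28,0],[36,17],[50,0]]
[[3,2],[11,19],[13,2],[16,0],[27,7],[28,0],[36,17],[50,0]]
[[3,2],[11,19],[13,17],[22,0],[27,7],[28,0],[36,17],[50,0]]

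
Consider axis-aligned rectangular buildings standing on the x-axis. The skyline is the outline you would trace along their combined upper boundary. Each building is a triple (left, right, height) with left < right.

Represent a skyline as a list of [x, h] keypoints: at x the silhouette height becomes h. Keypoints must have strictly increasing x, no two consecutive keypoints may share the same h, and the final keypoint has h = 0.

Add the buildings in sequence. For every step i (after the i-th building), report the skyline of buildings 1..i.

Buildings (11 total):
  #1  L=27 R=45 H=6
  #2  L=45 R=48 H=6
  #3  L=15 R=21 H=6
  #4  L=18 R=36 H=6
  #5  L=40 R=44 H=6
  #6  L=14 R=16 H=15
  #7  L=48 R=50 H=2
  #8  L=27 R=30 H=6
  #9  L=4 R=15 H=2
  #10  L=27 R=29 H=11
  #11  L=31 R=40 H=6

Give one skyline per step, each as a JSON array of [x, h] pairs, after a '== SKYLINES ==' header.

== SKYLINES ==
[[27,6],[45,0]]
[[27,6],[48,0]]
[[15,6],[21,0],[27,6],[48,0]]
[[15,6],[48,0]]
[[15,6],[48,0]]
[[14,15],[16,6],[48,0]]
[[14,15],[16,6],[48,2],[50,0]]
[[14,15],[16,6],[48,2],[50,0]]
[[4,2],[14,15],[16,6],[48,2],[50,0]]
[[4,2],[14,15],[16,6],[27,11],[29,6],[48,2],[50,0]]
[[4,2],[14,15],[16,6],[27,11],[29,6],[48,2],[50,0]]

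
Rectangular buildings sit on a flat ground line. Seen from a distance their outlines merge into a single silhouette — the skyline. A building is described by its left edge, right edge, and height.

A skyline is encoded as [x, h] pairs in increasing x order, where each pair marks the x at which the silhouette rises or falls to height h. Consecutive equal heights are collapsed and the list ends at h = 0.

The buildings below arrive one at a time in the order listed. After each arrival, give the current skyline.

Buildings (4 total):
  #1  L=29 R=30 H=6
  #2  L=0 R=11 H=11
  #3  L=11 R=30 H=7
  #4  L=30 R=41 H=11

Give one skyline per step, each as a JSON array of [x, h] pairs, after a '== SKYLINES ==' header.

== SKYLINES ==
[[29,6],[30,0]]
[[0,11],[11,0],[29,6],[30,0]]
[[0,11],[11,7],[30,0]]
[[0,11],[11,7],[30,11],[41,0]]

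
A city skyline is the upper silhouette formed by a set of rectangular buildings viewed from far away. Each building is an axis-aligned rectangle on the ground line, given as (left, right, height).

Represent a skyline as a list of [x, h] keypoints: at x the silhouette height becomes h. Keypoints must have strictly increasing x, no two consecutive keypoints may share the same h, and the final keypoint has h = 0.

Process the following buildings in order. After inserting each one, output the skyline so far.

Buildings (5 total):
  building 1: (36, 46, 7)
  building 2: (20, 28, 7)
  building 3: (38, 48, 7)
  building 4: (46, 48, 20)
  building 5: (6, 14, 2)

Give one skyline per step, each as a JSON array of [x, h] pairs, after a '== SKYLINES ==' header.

== SKYLINES ==
[[36,7],[46,0]]
[[20,7],[28,0],[36,7],[46,0]]
[[20,7],[28,0],[36,7],[48,0]]
[[20,7],[28,0],[36,7],[46,20],[48,0]]
[[6,2],[14,0],[20,7],[28,0],[36,7],[46,20],[48,0]]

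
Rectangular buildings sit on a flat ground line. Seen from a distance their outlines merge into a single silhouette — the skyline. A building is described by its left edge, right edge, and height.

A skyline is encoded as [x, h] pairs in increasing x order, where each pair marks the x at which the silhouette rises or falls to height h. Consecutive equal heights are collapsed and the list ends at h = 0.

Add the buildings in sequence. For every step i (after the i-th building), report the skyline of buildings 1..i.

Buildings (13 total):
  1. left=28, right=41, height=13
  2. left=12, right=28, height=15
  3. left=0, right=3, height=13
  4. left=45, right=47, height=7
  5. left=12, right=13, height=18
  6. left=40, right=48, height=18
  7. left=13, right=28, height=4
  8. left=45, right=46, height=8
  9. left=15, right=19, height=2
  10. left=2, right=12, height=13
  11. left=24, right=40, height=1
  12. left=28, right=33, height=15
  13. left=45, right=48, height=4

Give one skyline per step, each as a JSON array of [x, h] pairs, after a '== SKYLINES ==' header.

== SKYLINES ==
[[28,13],[41,0]]
[[12,15],[28,13],[41,0]]
[[0,13],[3,0],[12,15],[28,13],[41,0]]
[[0,13],[3,0],[12,15],[28,13],[41,0],[45,7],[47,0]]
[[0,13],[3,0],[12,18],[13,15],[28,13],[41,0],[45,7],[47,0]]
[[0,13],[3,0],[12,18],[13,15],[28,13],[40,18],[48,0]]
[[0,13],[3,0],[12,18],[13,15],[28,13],[40,18],[48,0]]
[[0,13],[3,0],[12,18],[13,15],[28,13],[40,18],[48,0]]
[[0,13],[3,0],[12,18],[13,15],[28,13],[40,18],[48,0]]
[[0,13],[12,18],[13,15],[28,13],[40,18],[48,0]]
[[0,13],[12,18],[13,15],[28,13],[40,18],[48,0]]
[[0,13],[12,18],[13,15],[33,13],[40,18],[48,0]]
[[0,13],[12,18],[13,15],[33,13],[40,18],[48,0]]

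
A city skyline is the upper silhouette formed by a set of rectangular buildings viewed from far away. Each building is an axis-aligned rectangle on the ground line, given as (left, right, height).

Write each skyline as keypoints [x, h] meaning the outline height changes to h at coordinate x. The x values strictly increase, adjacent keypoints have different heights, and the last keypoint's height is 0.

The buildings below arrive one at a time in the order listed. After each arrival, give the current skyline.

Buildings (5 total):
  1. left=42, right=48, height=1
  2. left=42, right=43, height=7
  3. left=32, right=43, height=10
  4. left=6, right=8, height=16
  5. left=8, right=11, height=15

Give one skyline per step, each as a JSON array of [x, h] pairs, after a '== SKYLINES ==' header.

== SKYLINES ==
[[42,1],[48,0]]
[[42,7],[43,1],[48,0]]
[[32,10],[43,1],[48,0]]
[[6,16],[8,0],[32,10],[43,1],[48,0]]
[[6,16],[8,15],[11,0],[32,10],[43,1],[48,0]]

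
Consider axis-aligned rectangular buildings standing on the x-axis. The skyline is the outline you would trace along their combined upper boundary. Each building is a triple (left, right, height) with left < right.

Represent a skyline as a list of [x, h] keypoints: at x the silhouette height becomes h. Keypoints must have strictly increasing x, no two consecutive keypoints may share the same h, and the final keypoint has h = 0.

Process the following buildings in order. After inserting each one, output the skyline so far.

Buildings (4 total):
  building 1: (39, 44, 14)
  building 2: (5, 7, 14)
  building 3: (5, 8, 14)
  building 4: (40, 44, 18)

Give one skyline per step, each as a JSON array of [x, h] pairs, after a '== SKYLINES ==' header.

== SKYLINES ==
[[39,14],[44,0]]
[[5,14],[7,0],[39,14],[44,0]]
[[5,14],[8,0],[39,14],[44,0]]
[[5,14],[8,0],[39,14],[40,18],[44,0]]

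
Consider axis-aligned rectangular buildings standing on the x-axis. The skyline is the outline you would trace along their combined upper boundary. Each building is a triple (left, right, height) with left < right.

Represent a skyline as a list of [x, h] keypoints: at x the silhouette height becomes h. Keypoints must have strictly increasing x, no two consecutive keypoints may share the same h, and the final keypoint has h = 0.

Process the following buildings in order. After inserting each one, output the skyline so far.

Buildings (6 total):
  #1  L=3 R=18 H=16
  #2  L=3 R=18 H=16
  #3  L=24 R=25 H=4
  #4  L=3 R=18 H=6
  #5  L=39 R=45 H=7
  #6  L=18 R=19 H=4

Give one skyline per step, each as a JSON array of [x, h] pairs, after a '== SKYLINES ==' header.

== SKYLINES ==
[[3,16],[18,0]]
[[3,16],[18,0]]
[[3,16],[18,0],[24,4],[25,0]]
[[3,16],[18,0],[24,4],[25,0]]
[[3,16],[18,0],[24,4],[25,0],[39,7],[45,0]]
[[3,16],[18,4],[19,0],[24,4],[25,0],[39,7],[45,0]]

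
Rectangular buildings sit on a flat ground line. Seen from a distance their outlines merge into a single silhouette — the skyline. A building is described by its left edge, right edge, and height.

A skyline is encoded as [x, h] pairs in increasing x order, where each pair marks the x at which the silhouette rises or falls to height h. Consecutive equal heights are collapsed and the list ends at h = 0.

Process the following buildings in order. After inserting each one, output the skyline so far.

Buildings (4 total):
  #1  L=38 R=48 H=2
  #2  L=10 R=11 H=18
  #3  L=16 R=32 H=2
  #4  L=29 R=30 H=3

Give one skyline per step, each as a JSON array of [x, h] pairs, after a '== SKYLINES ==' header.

== SKYLINES ==
[[38,2],[48,0]]
[[10,18],[11,0],[38,2],[48,0]]
[[10,18],[11,0],[16,2],[32,0],[38,2],[48,0]]
[[10,18],[11,0],[16,2],[29,3],[30,2],[32,0],[38,2],[48,0]]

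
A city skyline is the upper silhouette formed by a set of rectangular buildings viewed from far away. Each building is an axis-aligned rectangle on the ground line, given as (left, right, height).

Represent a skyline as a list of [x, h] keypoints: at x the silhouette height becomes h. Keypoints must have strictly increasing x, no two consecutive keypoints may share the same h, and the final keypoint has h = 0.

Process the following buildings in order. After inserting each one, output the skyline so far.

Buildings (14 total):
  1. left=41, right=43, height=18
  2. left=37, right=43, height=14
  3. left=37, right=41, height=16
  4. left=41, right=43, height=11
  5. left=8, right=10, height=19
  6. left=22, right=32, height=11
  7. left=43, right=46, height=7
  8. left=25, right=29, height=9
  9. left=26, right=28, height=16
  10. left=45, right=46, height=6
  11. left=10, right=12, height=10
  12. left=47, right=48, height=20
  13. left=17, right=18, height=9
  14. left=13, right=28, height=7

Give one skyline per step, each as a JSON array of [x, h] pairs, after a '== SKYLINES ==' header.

== SKYLINES ==
[[41,18],[43,0]]
[[37,14],[41,18],[43,0]]
[[37,16],[41,18],[43,0]]
[[37,16],[41,18],[43,0]]
[[8,19],[10,0],[37,16],[41,18],[43,0]]
[[8,19],[10,0],[22,11],[32,0],[37,16],[41,18],[43,0]]
[[8,19],[10,0],[22,11],[32,0],[37,16],[41,18],[43,7],[46,0]]
[[8,19],[10,0],[22,11],[32,0],[37,16],[41,18],[43,7],[46,0]]
[[8,19],[10,0],[22,11],[26,16],[28,11],[32,0],[37,16],[41,18],[43,7],[46,0]]
[[8,19],[10,0],[22,11],[26,16],[28,11],[32,0],[37,16],[41,18],[43,7],[46,0]]
[[8,19],[10,10],[12,0],[22,11],[26,16],[28,11],[32,0],[37,16],[41,18],[43,7],[46,0]]
[[8,19],[10,10],[12,0],[22,11],[26,16],[28,11],[32,0],[37,16],[41,18],[43,7],[46,0],[47,20],[48,0]]
[[8,19],[10,10],[12,0],[17,9],[18,0],[22,11],[26,16],[28,11],[32,0],[37,16],[41,18],[43,7],[46,0],[47,20],[48,0]]
[[8,19],[10,10],[12,0],[13,7],[17,9],[18,7],[22,11],[26,16],[28,11],[32,0],[37,16],[41,18],[43,7],[46,0],[47,20],[48,0]]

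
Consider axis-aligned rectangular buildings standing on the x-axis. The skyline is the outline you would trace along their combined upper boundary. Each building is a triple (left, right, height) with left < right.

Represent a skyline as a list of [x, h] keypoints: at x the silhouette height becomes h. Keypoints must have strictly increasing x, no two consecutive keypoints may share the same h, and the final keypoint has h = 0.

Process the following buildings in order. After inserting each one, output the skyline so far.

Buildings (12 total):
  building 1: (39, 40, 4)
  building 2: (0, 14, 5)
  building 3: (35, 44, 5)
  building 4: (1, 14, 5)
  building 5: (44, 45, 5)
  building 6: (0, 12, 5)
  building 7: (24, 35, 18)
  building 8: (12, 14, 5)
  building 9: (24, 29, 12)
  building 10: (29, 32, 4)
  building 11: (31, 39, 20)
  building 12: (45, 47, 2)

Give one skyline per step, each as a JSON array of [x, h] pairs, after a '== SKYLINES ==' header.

== SKYLINES ==
[[39,4],[40,0]]
[[0,5],[14,0],[39,4],[40,0]]
[[0,5],[14,0],[35,5],[44,0]]
[[0,5],[14,0],[35,5],[44,0]]
[[0,5],[14,0],[35,5],[45,0]]
[[0,5],[14,0],[35,5],[45,0]]
[[0,5],[14,0],[24,18],[35,5],[45,0]]
[[0,5],[14,0],[24,18],[35,5],[45,0]]
[[0,5],[14,0],[24,18],[35,5],[45,0]]
[[0,5],[14,0],[24,18],[35,5],[45,0]]
[[0,5],[14,0],[24,18],[31,20],[39,5],[45,0]]
[[0,5],[14,0],[24,18],[31,20],[39,5],[45,2],[47,0]]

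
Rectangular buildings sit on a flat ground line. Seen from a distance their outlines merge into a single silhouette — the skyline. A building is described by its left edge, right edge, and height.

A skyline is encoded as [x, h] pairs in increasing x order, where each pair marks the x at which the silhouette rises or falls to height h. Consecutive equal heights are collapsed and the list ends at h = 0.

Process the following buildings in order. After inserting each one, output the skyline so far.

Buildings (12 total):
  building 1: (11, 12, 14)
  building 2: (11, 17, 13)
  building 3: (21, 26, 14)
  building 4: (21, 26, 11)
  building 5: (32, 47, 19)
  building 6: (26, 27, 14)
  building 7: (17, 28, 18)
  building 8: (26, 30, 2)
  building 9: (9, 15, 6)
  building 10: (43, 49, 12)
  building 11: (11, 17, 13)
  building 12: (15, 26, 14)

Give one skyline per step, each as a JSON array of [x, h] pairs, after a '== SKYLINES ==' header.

== SKYLINES ==
[[11,14],[12,0]]
[[11,14],[12,13],[17,0]]
[[11,14],[12,13],[17,0],[21,14],[26,0]]
[[11,14],[12,13],[17,0],[21,14],[26,0]]
[[11,14],[12,13],[17,0],[21,14],[26,0],[32,19],[47,0]]
[[11,14],[12,13],[17,0],[21,14],[27,0],[32,19],[47,0]]
[[11,14],[12,13],[17,18],[28,0],[32,19],[47,0]]
[[11,14],[12,13],[17,18],[28,2],[30,0],[32,19],[47,0]]
[[9,6],[11,14],[12,13],[17,18],[28,2],[30,0],[32,19],[47,0]]
[[9,6],[11,14],[12,13],[17,18],[28,2],[30,0],[32,19],[47,12],[49,0]]
[[9,6],[11,14],[12,13],[17,18],[28,2],[30,0],[32,19],[47,12],[49,0]]
[[9,6],[11,14],[12,13],[15,14],[17,18],[28,2],[30,0],[32,19],[47,12],[49,0]]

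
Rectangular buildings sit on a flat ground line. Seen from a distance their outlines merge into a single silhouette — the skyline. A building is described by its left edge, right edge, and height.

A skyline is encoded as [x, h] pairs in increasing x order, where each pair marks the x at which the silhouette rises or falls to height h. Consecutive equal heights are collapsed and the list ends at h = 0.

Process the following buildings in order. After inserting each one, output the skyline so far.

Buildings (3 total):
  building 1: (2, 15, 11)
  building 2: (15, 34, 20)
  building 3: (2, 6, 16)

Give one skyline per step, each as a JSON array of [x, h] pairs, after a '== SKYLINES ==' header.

== SKYLINES ==
[[2,11],[15,0]]
[[2,11],[15,20],[34,0]]
[[2,16],[6,11],[15,20],[34,0]]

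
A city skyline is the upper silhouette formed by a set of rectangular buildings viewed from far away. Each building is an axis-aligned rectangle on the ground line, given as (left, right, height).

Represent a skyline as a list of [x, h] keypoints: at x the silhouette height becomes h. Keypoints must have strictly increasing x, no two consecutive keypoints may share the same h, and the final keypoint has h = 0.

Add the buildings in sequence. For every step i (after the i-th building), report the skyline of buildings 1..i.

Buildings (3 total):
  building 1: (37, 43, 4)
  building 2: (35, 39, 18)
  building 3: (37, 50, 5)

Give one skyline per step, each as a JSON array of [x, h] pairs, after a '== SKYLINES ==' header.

== SKYLINES ==
[[37,4],[43,0]]
[[35,18],[39,4],[43,0]]
[[35,18],[39,5],[50,0]]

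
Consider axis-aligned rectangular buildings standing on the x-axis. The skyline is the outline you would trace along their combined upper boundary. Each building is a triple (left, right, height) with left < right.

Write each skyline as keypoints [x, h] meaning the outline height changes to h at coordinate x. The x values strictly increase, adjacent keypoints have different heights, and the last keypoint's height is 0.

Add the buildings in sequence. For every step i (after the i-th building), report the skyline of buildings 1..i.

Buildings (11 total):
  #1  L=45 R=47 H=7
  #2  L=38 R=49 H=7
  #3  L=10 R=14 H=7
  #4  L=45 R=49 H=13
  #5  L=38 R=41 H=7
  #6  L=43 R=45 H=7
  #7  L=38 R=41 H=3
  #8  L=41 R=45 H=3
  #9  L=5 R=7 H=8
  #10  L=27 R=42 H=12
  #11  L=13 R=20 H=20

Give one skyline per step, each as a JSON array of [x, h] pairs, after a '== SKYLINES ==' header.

== SKYLINES ==
[[45,7],[47,0]]
[[38,7],[49,0]]
[[10,7],[14,0],[38,7],[49,0]]
[[10,7],[14,0],[38,7],[45,13],[49,0]]
[[10,7],[14,0],[38,7],[45,13],[49,0]]
[[10,7],[14,0],[38,7],[45,13],[49,0]]
[[10,7],[14,0],[38,7],[45,13],[49,0]]
[[10,7],[14,0],[38,7],[45,13],[49,0]]
[[5,8],[7,0],[10,7],[14,0],[38,7],[45,13],[49,0]]
[[5,8],[7,0],[10,7],[14,0],[27,12],[42,7],[45,13],[49,0]]
[[5,8],[7,0],[10,7],[13,20],[20,0],[27,12],[42,7],[45,13],[49,0]]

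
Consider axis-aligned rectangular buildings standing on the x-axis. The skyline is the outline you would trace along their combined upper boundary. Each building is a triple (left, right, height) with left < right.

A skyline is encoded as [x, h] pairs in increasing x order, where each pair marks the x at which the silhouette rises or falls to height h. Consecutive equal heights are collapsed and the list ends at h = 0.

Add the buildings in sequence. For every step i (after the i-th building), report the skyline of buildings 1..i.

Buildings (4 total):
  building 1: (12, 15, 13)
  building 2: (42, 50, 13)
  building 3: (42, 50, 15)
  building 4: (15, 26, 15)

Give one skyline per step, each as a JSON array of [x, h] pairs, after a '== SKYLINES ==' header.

== SKYLINES ==
[[12,13],[15,0]]
[[12,13],[15,0],[42,13],[50,0]]
[[12,13],[15,0],[42,15],[50,0]]
[[12,13],[15,15],[26,0],[42,15],[50,0]]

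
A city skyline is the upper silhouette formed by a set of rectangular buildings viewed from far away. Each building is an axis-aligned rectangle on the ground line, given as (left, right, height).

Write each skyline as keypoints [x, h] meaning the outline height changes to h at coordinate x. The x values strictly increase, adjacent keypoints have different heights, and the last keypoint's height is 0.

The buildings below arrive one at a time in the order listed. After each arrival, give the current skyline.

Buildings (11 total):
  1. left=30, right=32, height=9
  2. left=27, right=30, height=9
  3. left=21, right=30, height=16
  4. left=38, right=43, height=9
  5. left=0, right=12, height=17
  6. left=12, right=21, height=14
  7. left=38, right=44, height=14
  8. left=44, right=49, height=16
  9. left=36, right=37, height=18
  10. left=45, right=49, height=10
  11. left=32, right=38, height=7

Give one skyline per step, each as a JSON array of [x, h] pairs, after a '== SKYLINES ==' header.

== SKYLINES ==
[[30,9],[32,0]]
[[27,9],[32,0]]
[[21,16],[30,9],[32,0]]
[[21,16],[30,9],[32,0],[38,9],[43,0]]
[[0,17],[12,0],[21,16],[30,9],[32,0],[38,9],[43,0]]
[[0,17],[12,14],[21,16],[30,9],[32,0],[38,9],[43,0]]
[[0,17],[12,14],[21,16],[30,9],[32,0],[38,14],[44,0]]
[[0,17],[12,14],[21,16],[30,9],[32,0],[38,14],[44,16],[49,0]]
[[0,17],[12,14],[21,16],[30,9],[32,0],[36,18],[37,0],[38,14],[44,16],[49,0]]
[[0,17],[12,14],[21,16],[30,9],[32,0],[36,18],[37,0],[38,14],[44,16],[49,0]]
[[0,17],[12,14],[21,16],[30,9],[32,7],[36,18],[37,7],[38,14],[44,16],[49,0]]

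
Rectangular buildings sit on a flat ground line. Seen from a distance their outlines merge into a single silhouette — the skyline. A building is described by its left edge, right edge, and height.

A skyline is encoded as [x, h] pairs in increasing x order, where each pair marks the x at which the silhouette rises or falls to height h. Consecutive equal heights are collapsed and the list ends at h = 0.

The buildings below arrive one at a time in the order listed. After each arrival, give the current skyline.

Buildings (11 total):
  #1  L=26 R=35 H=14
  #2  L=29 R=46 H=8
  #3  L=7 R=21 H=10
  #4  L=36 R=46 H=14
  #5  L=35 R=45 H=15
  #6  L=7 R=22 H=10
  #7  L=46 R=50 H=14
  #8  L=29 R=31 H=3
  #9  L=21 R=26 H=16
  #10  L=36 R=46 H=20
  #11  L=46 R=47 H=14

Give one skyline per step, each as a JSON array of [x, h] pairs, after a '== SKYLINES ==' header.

== SKYLINES ==
[[26,14],[35,0]]
[[26,14],[35,8],[46,0]]
[[7,10],[21,0],[26,14],[35,8],[46,0]]
[[7,10],[21,0],[26,14],[35,8],[36,14],[46,0]]
[[7,10],[21,0],[26,14],[35,15],[45,14],[46,0]]
[[7,10],[22,0],[26,14],[35,15],[45,14],[46,0]]
[[7,10],[22,0],[26,14],[35,15],[45,14],[50,0]]
[[7,10],[22,0],[26,14],[35,15],[45,14],[50,0]]
[[7,10],[21,16],[26,14],[35,15],[45,14],[50,0]]
[[7,10],[21,16],[26,14],[35,15],[36,20],[46,14],[50,0]]
[[7,10],[21,16],[26,14],[35,15],[36,20],[46,14],[50,0]]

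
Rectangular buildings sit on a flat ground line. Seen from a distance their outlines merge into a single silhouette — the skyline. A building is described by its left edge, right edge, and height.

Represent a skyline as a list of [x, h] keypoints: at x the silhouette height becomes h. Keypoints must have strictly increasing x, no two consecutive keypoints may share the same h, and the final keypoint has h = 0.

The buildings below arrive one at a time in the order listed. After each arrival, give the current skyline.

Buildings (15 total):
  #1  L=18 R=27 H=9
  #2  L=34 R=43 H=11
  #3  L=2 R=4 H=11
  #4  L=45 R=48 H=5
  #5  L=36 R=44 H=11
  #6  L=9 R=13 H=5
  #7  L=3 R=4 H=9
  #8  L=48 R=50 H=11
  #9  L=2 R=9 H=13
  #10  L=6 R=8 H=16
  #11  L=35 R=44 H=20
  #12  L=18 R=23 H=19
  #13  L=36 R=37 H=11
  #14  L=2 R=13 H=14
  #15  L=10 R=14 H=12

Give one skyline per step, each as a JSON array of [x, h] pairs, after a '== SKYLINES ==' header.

== SKYLINES ==
[[18,9],[27,0]]
[[18,9],[27,0],[34,11],[43,0]]
[[2,11],[4,0],[18,9],[27,0],[34,11],[43,0]]
[[2,11],[4,0],[18,9],[27,0],[34,11],[43,0],[45,5],[48,0]]
[[2,11],[4,0],[18,9],[27,0],[34,11],[44,0],[45,5],[48,0]]
[[2,11],[4,0],[9,5],[13,0],[18,9],[27,0],[34,11],[44,0],[45,5],[48,0]]
[[2,11],[4,0],[9,5],[13,0],[18,9],[27,0],[34,11],[44,0],[45,5],[48,0]]
[[2,11],[4,0],[9,5],[13,0],[18,9],[27,0],[34,11],[44,0],[45,5],[48,11],[50,0]]
[[2,13],[9,5],[13,0],[18,9],[27,0],[34,11],[44,0],[45,5],[48,11],[50,0]]
[[2,13],[6,16],[8,13],[9,5],[13,0],[18,9],[27,0],[34,11],[44,0],[45,5],[48,11],[50,0]]
[[2,13],[6,16],[8,13],[9,5],[13,0],[18,9],[27,0],[34,11],[35,20],[44,0],[45,5],[48,11],[50,0]]
[[2,13],[6,16],[8,13],[9,5],[13,0],[18,19],[23,9],[27,0],[34,11],[35,20],[44,0],[45,5],[48,11],[50,0]]
[[2,13],[6,16],[8,13],[9,5],[13,0],[18,19],[23,9],[27,0],[34,11],[35,20],[44,0],[45,5],[48,11],[50,0]]
[[2,14],[6,16],[8,14],[13,0],[18,19],[23,9],[27,0],[34,11],[35,20],[44,0],[45,5],[48,11],[50,0]]
[[2,14],[6,16],[8,14],[13,12],[14,0],[18,19],[23,9],[27,0],[34,11],[35,20],[44,0],[45,5],[48,11],[50,0]]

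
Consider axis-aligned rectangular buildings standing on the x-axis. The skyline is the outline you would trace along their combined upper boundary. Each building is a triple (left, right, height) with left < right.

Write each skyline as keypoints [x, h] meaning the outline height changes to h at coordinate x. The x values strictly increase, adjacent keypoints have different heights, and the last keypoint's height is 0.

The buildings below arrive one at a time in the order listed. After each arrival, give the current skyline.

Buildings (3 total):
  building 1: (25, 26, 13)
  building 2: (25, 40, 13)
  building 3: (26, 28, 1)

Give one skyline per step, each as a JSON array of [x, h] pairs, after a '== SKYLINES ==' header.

== SKYLINES ==
[[25,13],[26,0]]
[[25,13],[40,0]]
[[25,13],[40,0]]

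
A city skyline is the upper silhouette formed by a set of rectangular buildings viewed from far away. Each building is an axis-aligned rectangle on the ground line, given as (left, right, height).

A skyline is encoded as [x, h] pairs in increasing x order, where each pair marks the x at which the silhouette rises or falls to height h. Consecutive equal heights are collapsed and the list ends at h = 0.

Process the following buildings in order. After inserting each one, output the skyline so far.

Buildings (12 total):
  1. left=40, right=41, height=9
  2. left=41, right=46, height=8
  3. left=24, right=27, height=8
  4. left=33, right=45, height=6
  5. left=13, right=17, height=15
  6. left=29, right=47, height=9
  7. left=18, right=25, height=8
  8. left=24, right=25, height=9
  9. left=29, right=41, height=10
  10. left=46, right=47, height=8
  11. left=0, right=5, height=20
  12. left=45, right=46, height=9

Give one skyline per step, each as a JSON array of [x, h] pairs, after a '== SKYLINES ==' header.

== SKYLINES ==
[[40,9],[41,0]]
[[40,9],[41,8],[46,0]]
[[24,8],[27,0],[40,9],[41,8],[46,0]]
[[24,8],[27,0],[33,6],[40,9],[41,8],[46,0]]
[[13,15],[17,0],[24,8],[27,0],[33,6],[40,9],[41,8],[46,0]]
[[13,15],[17,0],[24,8],[27,0],[29,9],[47,0]]
[[13,15],[17,0],[18,8],[27,0],[29,9],[47,0]]
[[13,15],[17,0],[18,8],[24,9],[25,8],[27,0],[29,9],[47,0]]
[[13,15],[17,0],[18,8],[24,9],[25,8],[27,0],[29,10],[41,9],[47,0]]
[[13,15],[17,0],[18,8],[24,9],[25,8],[27,0],[29,10],[41,9],[47,0]]
[[0,20],[5,0],[13,15],[17,0],[18,8],[24,9],[25,8],[27,0],[29,10],[41,9],[47,0]]
[[0,20],[5,0],[13,15],[17,0],[18,8],[24,9],[25,8],[27,0],[29,10],[41,9],[47,0]]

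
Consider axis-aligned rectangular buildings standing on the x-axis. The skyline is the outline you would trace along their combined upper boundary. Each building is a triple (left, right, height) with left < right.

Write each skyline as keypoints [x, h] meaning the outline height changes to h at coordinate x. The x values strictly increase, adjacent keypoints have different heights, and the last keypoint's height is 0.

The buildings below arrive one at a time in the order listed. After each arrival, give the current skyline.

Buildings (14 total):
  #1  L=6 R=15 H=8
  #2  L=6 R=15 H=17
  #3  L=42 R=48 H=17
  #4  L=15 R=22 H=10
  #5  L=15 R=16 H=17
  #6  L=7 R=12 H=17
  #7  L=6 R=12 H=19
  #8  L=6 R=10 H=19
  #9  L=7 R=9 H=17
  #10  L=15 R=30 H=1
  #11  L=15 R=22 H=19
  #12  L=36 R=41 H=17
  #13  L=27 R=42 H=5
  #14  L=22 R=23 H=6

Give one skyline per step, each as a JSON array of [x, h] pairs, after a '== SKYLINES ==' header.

== SKYLINES ==
[[6,8],[15,0]]
[[6,17],[15,0]]
[[6,17],[15,0],[42,17],[48,0]]
[[6,17],[15,10],[22,0],[42,17],[48,0]]
[[6,17],[16,10],[22,0],[42,17],[48,0]]
[[6,17],[16,10],[22,0],[42,17],[48,0]]
[[6,19],[12,17],[16,10],[22,0],[42,17],[48,0]]
[[6,19],[12,17],[16,10],[22,0],[42,17],[48,0]]
[[6,19],[12,17],[16,10],[22,0],[42,17],[48,0]]
[[6,19],[12,17],[16,10],[22,1],[30,0],[42,17],[48,0]]
[[6,19],[12,17],[15,19],[22,1],[30,0],[42,17],[48,0]]
[[6,19],[12,17],[15,19],[22,1],[30,0],[36,17],[41,0],[42,17],[48,0]]
[[6,19],[12,17],[15,19],[22,1],[27,5],[36,17],[41,5],[42,17],[48,0]]
[[6,19],[12,17],[15,19],[22,6],[23,1],[27,5],[36,17],[41,5],[42,17],[48,0]]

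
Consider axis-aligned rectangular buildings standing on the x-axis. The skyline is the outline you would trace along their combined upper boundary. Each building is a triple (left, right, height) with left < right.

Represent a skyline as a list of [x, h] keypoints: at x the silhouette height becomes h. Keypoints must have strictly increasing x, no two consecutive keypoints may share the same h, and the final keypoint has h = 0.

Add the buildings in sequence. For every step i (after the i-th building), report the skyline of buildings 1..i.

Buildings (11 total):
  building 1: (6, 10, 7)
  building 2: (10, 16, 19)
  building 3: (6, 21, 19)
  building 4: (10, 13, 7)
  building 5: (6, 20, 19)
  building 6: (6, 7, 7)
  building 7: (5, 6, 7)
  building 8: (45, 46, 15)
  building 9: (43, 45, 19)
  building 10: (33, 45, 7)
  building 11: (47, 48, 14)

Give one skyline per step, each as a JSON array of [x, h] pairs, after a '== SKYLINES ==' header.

== SKYLINES ==
[[6,7],[10,0]]
[[6,7],[10,19],[16,0]]
[[6,19],[21,0]]
[[6,19],[21,0]]
[[6,19],[21,0]]
[[6,19],[21,0]]
[[5,7],[6,19],[21,0]]
[[5,7],[6,19],[21,0],[45,15],[46,0]]
[[5,7],[6,19],[21,0],[43,19],[45,15],[46,0]]
[[5,7],[6,19],[21,0],[33,7],[43,19],[45,15],[46,0]]
[[5,7],[6,19],[21,0],[33,7],[43,19],[45,15],[46,0],[47,14],[48,0]]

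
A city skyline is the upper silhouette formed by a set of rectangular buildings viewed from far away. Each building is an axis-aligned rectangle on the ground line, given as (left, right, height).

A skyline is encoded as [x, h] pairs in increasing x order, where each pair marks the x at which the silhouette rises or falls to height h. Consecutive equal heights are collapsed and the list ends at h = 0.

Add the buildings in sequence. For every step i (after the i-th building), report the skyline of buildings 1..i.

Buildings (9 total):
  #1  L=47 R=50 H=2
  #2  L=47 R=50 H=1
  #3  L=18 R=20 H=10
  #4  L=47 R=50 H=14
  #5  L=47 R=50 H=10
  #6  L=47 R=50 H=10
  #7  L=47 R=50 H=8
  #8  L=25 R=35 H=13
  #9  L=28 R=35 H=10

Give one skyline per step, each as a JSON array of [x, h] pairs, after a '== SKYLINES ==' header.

== SKYLINES ==
[[47,2],[50,0]]
[[47,2],[50,0]]
[[18,10],[20,0],[47,2],[50,0]]
[[18,10],[20,0],[47,14],[50,0]]
[[18,10],[20,0],[47,14],[50,0]]
[[18,10],[20,0],[47,14],[50,0]]
[[18,10],[20,0],[47,14],[50,0]]
[[18,10],[20,0],[25,13],[35,0],[47,14],[50,0]]
[[18,10],[20,0],[25,13],[35,0],[47,14],[50,0]]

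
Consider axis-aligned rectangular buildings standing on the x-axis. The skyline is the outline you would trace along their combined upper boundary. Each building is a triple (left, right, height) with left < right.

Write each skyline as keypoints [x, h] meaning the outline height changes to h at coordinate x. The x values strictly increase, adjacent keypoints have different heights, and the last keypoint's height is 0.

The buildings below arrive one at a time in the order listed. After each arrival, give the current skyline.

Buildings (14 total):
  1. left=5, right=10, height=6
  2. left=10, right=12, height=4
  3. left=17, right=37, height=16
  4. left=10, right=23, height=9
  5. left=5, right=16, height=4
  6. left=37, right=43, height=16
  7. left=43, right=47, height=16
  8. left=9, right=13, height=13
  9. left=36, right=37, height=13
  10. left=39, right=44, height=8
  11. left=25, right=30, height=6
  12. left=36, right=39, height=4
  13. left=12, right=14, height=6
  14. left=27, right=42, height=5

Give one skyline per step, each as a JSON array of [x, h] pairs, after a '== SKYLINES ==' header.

== SKYLINES ==
[[5,6],[10,0]]
[[5,6],[10,4],[12,0]]
[[5,6],[10,4],[12,0],[17,16],[37,0]]
[[5,6],[10,9],[17,16],[37,0]]
[[5,6],[10,9],[17,16],[37,0]]
[[5,6],[10,9],[17,16],[43,0]]
[[5,6],[10,9],[17,16],[47,0]]
[[5,6],[9,13],[13,9],[17,16],[47,0]]
[[5,6],[9,13],[13,9],[17,16],[47,0]]
[[5,6],[9,13],[13,9],[17,16],[47,0]]
[[5,6],[9,13],[13,9],[17,16],[47,0]]
[[5,6],[9,13],[13,9],[17,16],[47,0]]
[[5,6],[9,13],[13,9],[17,16],[47,0]]
[[5,6],[9,13],[13,9],[17,16],[47,0]]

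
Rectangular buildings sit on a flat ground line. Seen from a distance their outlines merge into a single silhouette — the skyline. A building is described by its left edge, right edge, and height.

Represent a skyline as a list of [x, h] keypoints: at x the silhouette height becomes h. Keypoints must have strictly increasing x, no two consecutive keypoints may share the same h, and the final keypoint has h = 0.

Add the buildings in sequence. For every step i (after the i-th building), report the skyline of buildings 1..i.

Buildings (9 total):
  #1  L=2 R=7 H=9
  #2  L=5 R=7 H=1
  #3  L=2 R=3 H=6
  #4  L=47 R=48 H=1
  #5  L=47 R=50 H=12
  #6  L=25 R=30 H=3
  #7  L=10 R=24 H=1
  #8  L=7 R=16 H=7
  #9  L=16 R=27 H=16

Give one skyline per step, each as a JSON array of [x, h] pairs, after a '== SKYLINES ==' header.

== SKYLINES ==
[[2,9],[7,0]]
[[2,9],[7,0]]
[[2,9],[7,0]]
[[2,9],[7,0],[47,1],[48,0]]
[[2,9],[7,0],[47,12],[50,0]]
[[2,9],[7,0],[25,3],[30,0],[47,12],[50,0]]
[[2,9],[7,0],[10,1],[24,0],[25,3],[30,0],[47,12],[50,0]]
[[2,9],[7,7],[16,1],[24,0],[25,3],[30,0],[47,12],[50,0]]
[[2,9],[7,7],[16,16],[27,3],[30,0],[47,12],[50,0]]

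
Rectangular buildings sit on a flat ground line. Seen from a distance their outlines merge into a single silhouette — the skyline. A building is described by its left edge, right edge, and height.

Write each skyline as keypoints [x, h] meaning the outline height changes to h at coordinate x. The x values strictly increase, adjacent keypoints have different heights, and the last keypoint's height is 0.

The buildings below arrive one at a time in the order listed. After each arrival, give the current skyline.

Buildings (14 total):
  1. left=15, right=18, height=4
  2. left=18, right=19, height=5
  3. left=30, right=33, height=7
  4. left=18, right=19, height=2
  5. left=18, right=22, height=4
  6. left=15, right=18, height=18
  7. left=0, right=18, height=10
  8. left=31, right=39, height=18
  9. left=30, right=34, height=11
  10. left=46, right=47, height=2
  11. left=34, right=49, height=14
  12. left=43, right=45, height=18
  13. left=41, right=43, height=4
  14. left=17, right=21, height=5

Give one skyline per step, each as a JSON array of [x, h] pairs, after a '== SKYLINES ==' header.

== SKYLINES ==
[[15,4],[18,0]]
[[15,4],[18,5],[19,0]]
[[15,4],[18,5],[19,0],[30,7],[33,0]]
[[15,4],[18,5],[19,0],[30,7],[33,0]]
[[15,4],[18,5],[19,4],[22,0],[30,7],[33,0]]
[[15,18],[18,5],[19,4],[22,0],[30,7],[33,0]]
[[0,10],[15,18],[18,5],[19,4],[22,0],[30,7],[33,0]]
[[0,10],[15,18],[18,5],[19,4],[22,0],[30,7],[31,18],[39,0]]
[[0,10],[15,18],[18,5],[19,4],[22,0],[30,11],[31,18],[39,0]]
[[0,10],[15,18],[18,5],[19,4],[22,0],[30,11],[31,18],[39,0],[46,2],[47,0]]
[[0,10],[15,18],[18,5],[19,4],[22,0],[30,11],[31,18],[39,14],[49,0]]
[[0,10],[15,18],[18,5],[19,4],[22,0],[30,11],[31,18],[39,14],[43,18],[45,14],[49,0]]
[[0,10],[15,18],[18,5],[19,4],[22,0],[30,11],[31,18],[39,14],[43,18],[45,14],[49,0]]
[[0,10],[15,18],[18,5],[21,4],[22,0],[30,11],[31,18],[39,14],[43,18],[45,14],[49,0]]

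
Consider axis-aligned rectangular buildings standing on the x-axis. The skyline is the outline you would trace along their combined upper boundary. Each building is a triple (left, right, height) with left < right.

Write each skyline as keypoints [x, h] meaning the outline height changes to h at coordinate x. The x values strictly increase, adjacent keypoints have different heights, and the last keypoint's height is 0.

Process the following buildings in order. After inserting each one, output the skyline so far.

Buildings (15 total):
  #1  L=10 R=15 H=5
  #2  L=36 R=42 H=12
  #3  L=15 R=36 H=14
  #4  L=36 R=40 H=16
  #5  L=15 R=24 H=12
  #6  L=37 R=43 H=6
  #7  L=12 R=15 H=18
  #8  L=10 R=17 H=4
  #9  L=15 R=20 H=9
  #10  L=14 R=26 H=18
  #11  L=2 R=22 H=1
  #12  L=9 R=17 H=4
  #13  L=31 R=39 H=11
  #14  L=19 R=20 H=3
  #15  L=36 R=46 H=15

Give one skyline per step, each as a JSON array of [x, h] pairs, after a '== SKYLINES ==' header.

== SKYLINES ==
[[10,5],[15,0]]
[[10,5],[15,0],[36,12],[42,0]]
[[10,5],[15,14],[36,12],[42,0]]
[[10,5],[15,14],[36,16],[40,12],[42,0]]
[[10,5],[15,14],[36,16],[40,12],[42,0]]
[[10,5],[15,14],[36,16],[40,12],[42,6],[43,0]]
[[10,5],[12,18],[15,14],[36,16],[40,12],[42,6],[43,0]]
[[10,5],[12,18],[15,14],[36,16],[40,12],[42,6],[43,0]]
[[10,5],[12,18],[15,14],[36,16],[40,12],[42,6],[43,0]]
[[10,5],[12,18],[26,14],[36,16],[40,12],[42,6],[43,0]]
[[2,1],[10,5],[12,18],[26,14],[36,16],[40,12],[42,6],[43,0]]
[[2,1],[9,4],[10,5],[12,18],[26,14],[36,16],[40,12],[42,6],[43,0]]
[[2,1],[9,4],[10,5],[12,18],[26,14],[36,16],[40,12],[42,6],[43,0]]
[[2,1],[9,4],[10,5],[12,18],[26,14],[36,16],[40,12],[42,6],[43,0]]
[[2,1],[9,4],[10,5],[12,18],[26,14],[36,16],[40,15],[46,0]]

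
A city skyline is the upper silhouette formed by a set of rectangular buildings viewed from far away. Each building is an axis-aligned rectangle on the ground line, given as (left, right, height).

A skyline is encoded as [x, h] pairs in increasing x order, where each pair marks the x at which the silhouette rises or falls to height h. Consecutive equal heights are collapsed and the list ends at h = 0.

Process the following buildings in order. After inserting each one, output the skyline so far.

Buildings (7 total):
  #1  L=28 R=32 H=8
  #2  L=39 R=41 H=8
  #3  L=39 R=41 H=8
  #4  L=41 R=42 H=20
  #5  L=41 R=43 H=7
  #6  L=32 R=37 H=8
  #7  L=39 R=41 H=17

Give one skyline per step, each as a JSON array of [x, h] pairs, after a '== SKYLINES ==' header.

== SKYLINES ==
[[28,8],[32,0]]
[[28,8],[32,0],[39,8],[41,0]]
[[28,8],[32,0],[39,8],[41,0]]
[[28,8],[32,0],[39,8],[41,20],[42,0]]
[[28,8],[32,0],[39,8],[41,20],[42,7],[43,0]]
[[28,8],[37,0],[39,8],[41,20],[42,7],[43,0]]
[[28,8],[37,0],[39,17],[41,20],[42,7],[43,0]]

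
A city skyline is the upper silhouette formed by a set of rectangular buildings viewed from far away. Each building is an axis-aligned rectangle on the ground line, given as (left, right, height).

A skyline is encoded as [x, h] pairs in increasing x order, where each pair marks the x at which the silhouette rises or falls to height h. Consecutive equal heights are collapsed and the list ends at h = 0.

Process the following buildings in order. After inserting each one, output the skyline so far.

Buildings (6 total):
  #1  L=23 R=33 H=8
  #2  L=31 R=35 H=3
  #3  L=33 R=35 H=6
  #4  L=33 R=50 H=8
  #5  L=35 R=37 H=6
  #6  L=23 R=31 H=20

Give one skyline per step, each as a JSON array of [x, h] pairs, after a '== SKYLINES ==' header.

== SKYLINES ==
[[23,8],[33,0]]
[[23,8],[33,3],[35,0]]
[[23,8],[33,6],[35,0]]
[[23,8],[50,0]]
[[23,8],[50,0]]
[[23,20],[31,8],[50,0]]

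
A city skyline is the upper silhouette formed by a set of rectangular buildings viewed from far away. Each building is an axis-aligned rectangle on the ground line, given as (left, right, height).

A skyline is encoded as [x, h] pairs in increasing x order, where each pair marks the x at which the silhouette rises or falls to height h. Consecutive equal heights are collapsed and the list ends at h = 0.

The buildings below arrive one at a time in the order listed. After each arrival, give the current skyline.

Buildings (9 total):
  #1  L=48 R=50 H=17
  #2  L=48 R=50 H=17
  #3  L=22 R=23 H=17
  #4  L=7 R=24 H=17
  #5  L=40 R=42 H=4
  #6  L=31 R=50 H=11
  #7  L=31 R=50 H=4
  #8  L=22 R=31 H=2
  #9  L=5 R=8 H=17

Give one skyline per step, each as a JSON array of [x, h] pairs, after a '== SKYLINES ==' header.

== SKYLINES ==
[[48,17],[50,0]]
[[48,17],[50,0]]
[[22,17],[23,0],[48,17],[50,0]]
[[7,17],[24,0],[48,17],[50,0]]
[[7,17],[24,0],[40,4],[42,0],[48,17],[50,0]]
[[7,17],[24,0],[31,11],[48,17],[50,0]]
[[7,17],[24,0],[31,11],[48,17],[50,0]]
[[7,17],[24,2],[31,11],[48,17],[50,0]]
[[5,17],[24,2],[31,11],[48,17],[50,0]]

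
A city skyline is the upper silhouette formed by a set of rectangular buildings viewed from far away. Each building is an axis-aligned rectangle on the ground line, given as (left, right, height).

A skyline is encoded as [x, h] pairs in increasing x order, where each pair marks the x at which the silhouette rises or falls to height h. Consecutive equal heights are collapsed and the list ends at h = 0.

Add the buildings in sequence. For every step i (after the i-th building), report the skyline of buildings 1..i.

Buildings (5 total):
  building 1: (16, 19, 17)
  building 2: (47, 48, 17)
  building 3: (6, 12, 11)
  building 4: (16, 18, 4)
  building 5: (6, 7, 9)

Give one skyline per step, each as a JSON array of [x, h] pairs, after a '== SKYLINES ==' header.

== SKYLINES ==
[[16,17],[19,0]]
[[16,17],[19,0],[47,17],[48,0]]
[[6,11],[12,0],[16,17],[19,0],[47,17],[48,0]]
[[6,11],[12,0],[16,17],[19,0],[47,17],[48,0]]
[[6,11],[12,0],[16,17],[19,0],[47,17],[48,0]]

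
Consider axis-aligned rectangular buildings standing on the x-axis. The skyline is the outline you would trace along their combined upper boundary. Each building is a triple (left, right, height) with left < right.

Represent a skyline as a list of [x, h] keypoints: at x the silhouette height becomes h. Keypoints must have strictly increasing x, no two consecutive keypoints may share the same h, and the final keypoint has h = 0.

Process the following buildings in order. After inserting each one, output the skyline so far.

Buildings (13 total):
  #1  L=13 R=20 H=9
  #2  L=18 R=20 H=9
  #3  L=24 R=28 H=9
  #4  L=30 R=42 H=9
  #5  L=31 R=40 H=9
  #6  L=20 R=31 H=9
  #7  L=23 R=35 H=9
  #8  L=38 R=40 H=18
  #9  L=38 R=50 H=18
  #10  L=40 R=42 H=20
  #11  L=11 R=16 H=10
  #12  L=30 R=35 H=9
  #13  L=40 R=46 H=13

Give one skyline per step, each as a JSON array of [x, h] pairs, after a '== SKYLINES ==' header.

== SKYLINES ==
[[13,9],[20,0]]
[[13,9],[20,0]]
[[13,9],[20,0],[24,9],[28,0]]
[[13,9],[20,0],[24,9],[28,0],[30,9],[42,0]]
[[13,9],[20,0],[24,9],[28,0],[30,9],[42,0]]
[[13,9],[42,0]]
[[13,9],[42,0]]
[[13,9],[38,18],[40,9],[42,0]]
[[13,9],[38,18],[50,0]]
[[13,9],[38,18],[40,20],[42,18],[50,0]]
[[11,10],[16,9],[38,18],[40,20],[42,18],[50,0]]
[[11,10],[16,9],[38,18],[40,20],[42,18],[50,0]]
[[11,10],[16,9],[38,18],[40,20],[42,18],[50,0]]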